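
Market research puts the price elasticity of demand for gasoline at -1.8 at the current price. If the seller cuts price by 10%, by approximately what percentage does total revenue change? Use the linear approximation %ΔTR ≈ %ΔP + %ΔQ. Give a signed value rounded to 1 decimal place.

+8.0%

%ΔQ ≈ Ed × %ΔP = (-1.8) × (-10%) = +18.0000%
%ΔTR ≈ %ΔP + %ΔQ = (-10%) + (+18.0000%) = +8.0000%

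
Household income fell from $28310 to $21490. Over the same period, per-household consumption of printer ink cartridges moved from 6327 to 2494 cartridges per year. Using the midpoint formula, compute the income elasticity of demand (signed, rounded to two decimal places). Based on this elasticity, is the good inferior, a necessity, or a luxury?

3.17; luxury

%ΔQ = (2494 − 6327)/[( 6327 + 2494)/2] = -3833/4410.5 = -0.869062…
%ΔIncome = (21490 − 28310)/[( 28310 + 21490)/2] = -6820/24900 = -0.273895…
E_income = (-3833/4410.5) / (-6820/24900) = 3.1729…
E_income > 1 ⇒ normal good, luxury.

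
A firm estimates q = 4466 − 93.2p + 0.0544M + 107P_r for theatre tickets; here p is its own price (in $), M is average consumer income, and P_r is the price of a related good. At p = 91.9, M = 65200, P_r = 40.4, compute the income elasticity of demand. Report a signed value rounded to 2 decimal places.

At the given values, q = 4466 − 93.2(91.9) + 0.0544(65200) + 107(40.4) = 3770.6.
∂q/∂M = 0.0544.
E = (0.0544) × (65200/3770.6) = 0.9406…

0.94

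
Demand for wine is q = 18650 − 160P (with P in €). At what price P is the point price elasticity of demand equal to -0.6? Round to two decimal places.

Ed = −160P/(18650 − 160P). Set this equal to -0.6:
160P = 0.6·(18650 − 160P) ⇒ 160P(1 + 0.6) = 0.6·18650
P = 0.6·18650 / (160·1.6) = 43.7109…

43.71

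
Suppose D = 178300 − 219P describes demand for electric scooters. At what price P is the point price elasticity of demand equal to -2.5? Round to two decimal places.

581.54

Ed = −219P/(178300 − 219P). Set this equal to -2.5:
219P = 2.5·(178300 − 219P) ⇒ 219P(1 + 2.5) = 2.5·178300
P = 2.5·178300 / (219·3.5) = 581.5394…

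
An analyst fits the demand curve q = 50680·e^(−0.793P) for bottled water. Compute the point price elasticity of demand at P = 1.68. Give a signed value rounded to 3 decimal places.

-1.332

dq/dP = −0.793·q = -10605.4. At P = 1.68, q = 13373.7.
Ed = (dq/dP)·(P/q) = (-10605.4) × (1.68/13373.7) = -1.33224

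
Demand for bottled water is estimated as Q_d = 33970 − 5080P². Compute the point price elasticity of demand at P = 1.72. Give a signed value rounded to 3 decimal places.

dQ_d/dP = −2·5080·P = -17475.2. At P = 1.72, Q_d = 18941.328.
Ed = (dQ_d/dP)·(P/Q_d) = (-17475.2) × (1.72/18941.328) = -1.58686…

-1.587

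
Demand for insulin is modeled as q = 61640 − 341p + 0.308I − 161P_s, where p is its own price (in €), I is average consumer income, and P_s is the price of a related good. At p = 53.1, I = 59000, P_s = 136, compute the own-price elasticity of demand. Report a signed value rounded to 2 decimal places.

-0.45

At the given values, q = 61640 − 341(53.1) + 0.308(59000) − 161(136) = 39808.9.
∂q/∂p = −341.
E = (-341) × (53.1/39808.9) = -0.4548…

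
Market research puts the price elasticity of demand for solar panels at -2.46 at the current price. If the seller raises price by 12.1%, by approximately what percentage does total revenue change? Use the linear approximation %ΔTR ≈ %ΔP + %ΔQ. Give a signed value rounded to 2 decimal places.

-17.67%

%ΔQ ≈ Ed × %ΔP = (-2.46) × (+12.1%) = -29.7660%
%ΔTR ≈ %ΔP + %ΔQ = (+12.1%) + (-29.7660%) = -17.6660%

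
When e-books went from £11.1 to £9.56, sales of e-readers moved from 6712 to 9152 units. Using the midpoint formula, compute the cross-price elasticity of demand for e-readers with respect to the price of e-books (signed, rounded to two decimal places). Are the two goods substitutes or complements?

-2.06; complements

%ΔQ_{e-readers} = (9152 − 6712)/avg = 2440/7932 = 0.307614…
%ΔP_{e-books} = (9.56 − 11.1)/avg = -1.54/10.33 = -0.149080…
E_cross = (2440/7932) / (-1.54/10.33) = -2.0634…
E_cross < 0 ⇒ the goods are complements.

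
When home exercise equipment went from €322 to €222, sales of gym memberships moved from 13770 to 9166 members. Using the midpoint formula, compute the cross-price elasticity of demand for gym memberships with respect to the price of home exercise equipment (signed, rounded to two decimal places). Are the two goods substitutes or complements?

1.09; substitutes

%ΔQ_{gym memberships} = (9166 − 13770)/avg = -4604/11468 = -0.401464…
%ΔP_{home exercise equipment} = (222 − 322)/avg = -100/272 = -0.367647…
E_cross = (-4604/11468) / (-100/272) = 1.0919…
E_cross > 0 ⇒ the goods are substitutes.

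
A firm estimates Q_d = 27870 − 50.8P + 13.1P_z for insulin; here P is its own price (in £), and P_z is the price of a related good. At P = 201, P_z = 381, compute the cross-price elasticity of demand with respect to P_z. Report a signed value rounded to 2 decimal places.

0.22

At the given values, Q_d = 27870 − 50.8(201) + 13.1(381) = 22650.3.
∂Q_d/∂P_z = 13.1.
E = (13.1) × (381/22650.3) = 0.2203…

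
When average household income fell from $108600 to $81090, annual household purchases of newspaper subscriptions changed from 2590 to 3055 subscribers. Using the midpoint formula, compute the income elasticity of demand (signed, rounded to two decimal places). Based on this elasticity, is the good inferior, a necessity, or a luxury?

%ΔQ = (3055 − 2590)/[( 2590 + 3055)/2] = 465/2822.5 = 0.164747…
%ΔIncome = (81090 − 108600)/[( 108600 + 81090)/2] = -27510/94845 = -0.290052…
E_income = (465/2822.5) / (-27510/94845) = -0.5679…
E_income < 0 ⇒ inferior good.

-0.57; inferior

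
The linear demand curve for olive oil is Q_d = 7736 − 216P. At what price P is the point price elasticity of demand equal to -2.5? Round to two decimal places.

Ed = −216P/(7736 − 216P). Set this equal to -2.5:
216P = 2.5·(7736 − 216P) ⇒ 216P(1 + 2.5) = 2.5·7736
P = 2.5·7736 / (216·3.5) = 25.5820…

25.58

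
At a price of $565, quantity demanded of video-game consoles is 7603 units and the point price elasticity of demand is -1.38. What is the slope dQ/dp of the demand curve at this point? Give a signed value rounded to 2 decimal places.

-18.57

Ed = (dQ/dp)·(p/Q) ⇒ dQ/dp = Ed·Q/p = (-1.38)·7603/565 = -18.5701…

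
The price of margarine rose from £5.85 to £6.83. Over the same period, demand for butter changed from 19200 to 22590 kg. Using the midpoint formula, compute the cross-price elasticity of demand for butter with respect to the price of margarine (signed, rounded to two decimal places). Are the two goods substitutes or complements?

1.05; substitutes

%ΔQ_{butter} = (22590 − 19200)/avg = 3390/20895 = 0.162239…
%ΔP_{margarine} = (6.83 − 5.85)/avg = 0.98/6.34 = 0.154574…
E_cross = (3390/20895) / (0.98/6.34) = 1.0495…
E_cross > 0 ⇒ the goods are substitutes.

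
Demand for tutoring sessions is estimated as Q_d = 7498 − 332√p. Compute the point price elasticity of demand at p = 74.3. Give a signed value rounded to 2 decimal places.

dQ_d/dp = −332/(2√p) = -19.2581. At p = 74.3, Q_d = 4636.24.
Ed = (dQ_d/dp)·(p/Q_d) = (-19.2581) × (74.3/4636.24) = -0.3086…

-0.31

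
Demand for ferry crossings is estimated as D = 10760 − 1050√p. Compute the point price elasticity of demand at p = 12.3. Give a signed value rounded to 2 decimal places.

dD/dp = −1050/(2√p) = -149.695. At p = 12.3, D = 7077.51.
Ed = (dD/dp)·(p/D) = (-149.695) × (12.3/7077.51) = -0.2601…

-0.26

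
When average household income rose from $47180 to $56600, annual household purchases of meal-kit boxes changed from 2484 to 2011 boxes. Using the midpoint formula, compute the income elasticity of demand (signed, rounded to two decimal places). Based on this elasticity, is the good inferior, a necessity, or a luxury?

%ΔQ = (2011 − 2484)/[( 2484 + 2011)/2] = -473/2247.5 = -0.210456…
%ΔIncome = (56600 − 47180)/[( 47180 + 56600)/2] = 9420/51890 = 0.181537…
E_income = (-473/2247.5) / (9420/51890) = -1.1592…
E_income < 0 ⇒ inferior good.

-1.16; inferior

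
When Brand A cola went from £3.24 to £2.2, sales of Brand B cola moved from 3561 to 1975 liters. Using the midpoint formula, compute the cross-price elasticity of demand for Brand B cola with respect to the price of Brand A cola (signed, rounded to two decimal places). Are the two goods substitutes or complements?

1.50; substitutes

%ΔQ_{Brand B cola} = (1975 − 3561)/avg = -1586/2768 = -0.572976…
%ΔP_{Brand A cola} = (2.2 − 3.24)/avg = -1.04/2.72 = -0.382352…
E_cross = (-1586/2768) / (-1.04/2.72) = 1.4985…
E_cross > 0 ⇒ the goods are substitutes.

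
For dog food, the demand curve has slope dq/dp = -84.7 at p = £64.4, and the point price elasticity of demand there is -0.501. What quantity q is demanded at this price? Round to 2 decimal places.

10887.58

Ed = (dq/dp)·(p/q) ⇒ q = (dq/dp)·p/Ed = (-84.7)·64.4/(-0.501) = 10887.5848…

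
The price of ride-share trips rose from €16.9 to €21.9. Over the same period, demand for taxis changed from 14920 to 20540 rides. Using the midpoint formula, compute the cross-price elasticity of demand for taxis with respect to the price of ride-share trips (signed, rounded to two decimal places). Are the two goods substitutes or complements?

1.23; substitutes

%ΔQ_{taxis} = (20540 − 14920)/avg = 5620/17730 = 0.316976…
%ΔP_{ride-share trips} = (21.9 − 16.9)/avg = 5/19.4 = 0.257731…
E_cross = (5620/17730) / (5/19.4) = 1.2298…
E_cross > 0 ⇒ the goods are substitutes.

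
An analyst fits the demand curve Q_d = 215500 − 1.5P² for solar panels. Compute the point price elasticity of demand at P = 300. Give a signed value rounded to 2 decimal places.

-3.35

dQ_d/dP = −2·1.5·P = -900. At P = 300, Q_d = 80500.
Ed = (dQ_d/dP)·(P/Q_d) = (-900) × (300/80500) = -3.3540…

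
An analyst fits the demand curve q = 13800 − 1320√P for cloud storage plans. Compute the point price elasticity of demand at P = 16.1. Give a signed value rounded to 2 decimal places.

-0.31

dq/dP = −1320/(2√P) = -164.487. At P = 16.1, q = 8503.53.
Ed = (dq/dP)·(P/q) = (-164.487) × (16.1/8503.53) = -0.3114…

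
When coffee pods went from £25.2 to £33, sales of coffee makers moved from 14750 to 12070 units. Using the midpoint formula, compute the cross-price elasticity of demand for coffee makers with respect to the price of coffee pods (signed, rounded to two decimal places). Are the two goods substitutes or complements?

-0.75; complements

%ΔQ_{coffee makers} = (12070 − 14750)/avg = -2680/13410 = -0.199850…
%ΔP_{coffee pods} = (33 − 25.2)/avg = 7.8/29.1 = 0.268041…
E_cross = (-2680/13410) / (7.8/29.1) = -0.7455…
E_cross < 0 ⇒ the goods are complements.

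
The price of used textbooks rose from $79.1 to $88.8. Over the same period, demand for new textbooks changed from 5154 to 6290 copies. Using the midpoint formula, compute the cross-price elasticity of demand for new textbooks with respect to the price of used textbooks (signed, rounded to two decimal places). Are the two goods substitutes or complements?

%ΔQ_{new textbooks} = (6290 − 5154)/avg = 1136/5722 = 0.198531…
%ΔP_{used textbooks} = (88.8 − 79.1)/avg = 9.7/83.95 = 0.115544…
E_cross = (1136/5722) / (9.7/83.95) = 1.7182…
E_cross > 0 ⇒ the goods are substitutes.

1.72; substitutes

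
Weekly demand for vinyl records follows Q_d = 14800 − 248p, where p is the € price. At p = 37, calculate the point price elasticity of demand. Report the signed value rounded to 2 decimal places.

-1.63

dQ_d/dp = −248. At p = 37, Q_d = 14800 − 248(37) = 5624.
Ed = (dQ_d/dp)·(p/Q_d) = −248 × (37/5624) = -1.6315…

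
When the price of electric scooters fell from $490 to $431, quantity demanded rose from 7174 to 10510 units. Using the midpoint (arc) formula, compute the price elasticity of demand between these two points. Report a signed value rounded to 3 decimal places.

%ΔQ = (10510 − 7174) / [(7174 + 10510)/2] = 3336/8842 = 0.377290…
%ΔP = (431 − 490) / [(490 + 431)/2] = -59/460.5 = -0.128121…
Arc Ed = %ΔQ / %ΔP = (3336/8842) / (-59/460.5) = -2.94478…

-2.945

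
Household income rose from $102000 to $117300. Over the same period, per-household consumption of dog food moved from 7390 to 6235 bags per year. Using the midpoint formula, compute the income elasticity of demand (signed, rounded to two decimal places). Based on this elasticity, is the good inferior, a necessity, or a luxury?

%ΔQ = (6235 − 7390)/[( 7390 + 6235)/2] = -1155/6812.5 = -0.169541…
%ΔIncome = (117300 − 102000)/[( 102000 + 117300)/2] = 15300/109650 = 0.139534…
E_income = (-1155/6812.5) / (15300/109650) = -1.2150…
E_income < 0 ⇒ inferior good.

-1.22; inferior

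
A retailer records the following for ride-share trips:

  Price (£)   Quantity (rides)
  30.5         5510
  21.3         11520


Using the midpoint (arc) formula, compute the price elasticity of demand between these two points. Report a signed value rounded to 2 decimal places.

-1.99

%ΔQ = (11520 − 5510) / [(5510 + 11520)/2] = 6010/8515 = 0.705813…
%ΔP = (21.3 − 30.5) / [(30.5 + 21.3)/2] = -9.2/25.9 = -0.355212…
Arc Ed = %ΔQ / %ΔP = (6010/8515) / (-9.2/25.9) = -1.9870…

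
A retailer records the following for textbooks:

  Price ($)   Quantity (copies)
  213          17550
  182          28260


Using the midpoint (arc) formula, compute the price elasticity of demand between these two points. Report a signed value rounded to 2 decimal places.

-2.98

%ΔQ = (28260 − 17550) / [(17550 + 28260)/2] = 10710/22905 = 0.467583…
%ΔP = (182 − 213) / [(213 + 182)/2] = -31/197.5 = -0.156962…
Arc Ed = %ΔQ / %ΔP = (10710/22905) / (-31/197.5) = -2.9789…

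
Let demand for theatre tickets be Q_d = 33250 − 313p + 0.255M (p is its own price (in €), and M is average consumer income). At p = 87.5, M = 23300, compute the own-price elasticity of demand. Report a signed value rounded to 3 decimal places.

At the given values, Q_d = 33250 − 313(87.5) + 0.255(23300) = 11804.
∂Q_d/∂p = −313.
E = (-313) × (87.5/11804) = -2.32018…

-2.320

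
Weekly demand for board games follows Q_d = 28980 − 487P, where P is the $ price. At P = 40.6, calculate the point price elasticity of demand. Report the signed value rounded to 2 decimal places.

-2.15

dQ_d/dP = −487. At P = 40.6, Q_d = 28980 − 487(40.6) = 9207.8.
Ed = (dQ_d/dP)·(P/Q_d) = −487 × (40.6/9207.8) = -2.1473…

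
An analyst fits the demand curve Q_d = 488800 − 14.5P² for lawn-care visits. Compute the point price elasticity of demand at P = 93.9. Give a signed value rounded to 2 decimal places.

-0.71

dQ_d/dP = −2·14.5·P = -2723.1. At P = 93.9, Q_d = 360950.455.
Ed = (dQ_d/dP)·(P/Q_d) = (-2723.1) × (93.9/360950.455) = -0.7084…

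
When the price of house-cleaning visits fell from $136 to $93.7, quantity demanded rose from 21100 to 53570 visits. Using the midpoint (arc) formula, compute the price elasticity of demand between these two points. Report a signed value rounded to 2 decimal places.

-2.36

%ΔQ = (53570 − 21100) / [(21100 + 53570)/2] = 32470/37335 = 0.869693…
%ΔP = (93.7 − 136) / [(136 + 93.7)/2] = -42.3/114.85 = -0.368306…
Arc Ed = %ΔQ / %ΔP = (32470/37335) / (-42.3/114.85) = -2.3613…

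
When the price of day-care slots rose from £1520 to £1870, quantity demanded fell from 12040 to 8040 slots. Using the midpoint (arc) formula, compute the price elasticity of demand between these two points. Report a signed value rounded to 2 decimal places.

-1.93

%ΔQ = (8040 − 12040) / [(12040 + 8040)/2] = -4000/10040 = -0.398406…
%ΔP = (1870 − 1520) / [(1520 + 1870)/2] = 350/1695 = 0.206489…
Arc Ed = %ΔQ / %ΔP = (-4000/10040) / (350/1695) = -1.9294…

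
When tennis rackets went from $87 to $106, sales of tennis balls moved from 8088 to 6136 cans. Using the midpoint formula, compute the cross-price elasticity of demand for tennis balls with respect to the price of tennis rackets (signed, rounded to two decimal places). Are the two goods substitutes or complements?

-1.39; complements

%ΔQ_{tennis balls} = (6136 − 8088)/avg = -1952/7112 = -0.274465…
%ΔP_{tennis rackets} = (106 − 87)/avg = 19/96.5 = 0.196891…
E_cross = (-1952/7112) / (19/96.5) = -1.3939…
E_cross < 0 ⇒ the goods are complements.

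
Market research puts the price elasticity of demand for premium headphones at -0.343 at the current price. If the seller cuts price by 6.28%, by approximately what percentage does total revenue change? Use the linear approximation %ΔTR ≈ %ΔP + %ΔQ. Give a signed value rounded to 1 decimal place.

-4.1%

%ΔQ ≈ Ed × %ΔP = (-0.343) × (-6.28%) = +2.1540%
%ΔTR ≈ %ΔP + %ΔQ = (-6.28%) + (+2.1540%) = -4.1260%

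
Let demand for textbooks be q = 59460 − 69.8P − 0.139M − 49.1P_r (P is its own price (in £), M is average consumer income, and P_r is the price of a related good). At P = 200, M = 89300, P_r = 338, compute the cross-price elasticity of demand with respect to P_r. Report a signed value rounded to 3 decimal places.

At the given values, q = 59460 − 69.8(200) − 0.139(89300) − 49.1(338) = 16491.5.
∂q/∂P_r = -49.1.
E = (-49.1) × (338/16491.5) = -1.00632…

-1.006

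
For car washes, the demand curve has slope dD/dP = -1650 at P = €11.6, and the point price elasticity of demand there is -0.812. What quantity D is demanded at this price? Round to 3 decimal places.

Ed = (dD/dP)·(P/D) ⇒ D = (dD/dP)·P/Ed = (-1650)·11.6/(-0.812) = 23571.42857…

23571.429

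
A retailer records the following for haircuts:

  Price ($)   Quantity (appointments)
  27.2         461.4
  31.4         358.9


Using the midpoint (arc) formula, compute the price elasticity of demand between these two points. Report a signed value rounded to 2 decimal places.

-1.74

%ΔQ = (358.9 − 461.4) / [(461.4 + 358.9)/2] = -102.5/410.15 = -0.249908…
%ΔP = (31.4 − 27.2) / [(27.2 + 31.4)/2] = 4.2/29.3 = 0.143344…
Arc Ed = %ΔQ / %ΔP = (-102.5/410.15) / (4.2/29.3) = -1.7434…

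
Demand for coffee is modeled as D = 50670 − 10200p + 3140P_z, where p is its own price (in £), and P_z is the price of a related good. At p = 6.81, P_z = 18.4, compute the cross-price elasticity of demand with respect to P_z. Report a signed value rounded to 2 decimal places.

1.48

At the given values, D = 50670 − 10200(6.81) + 3140(18.4) = 38984.
∂D/∂P_z = 3140.
E = (3140) × (18.4/38984) = 1.4820…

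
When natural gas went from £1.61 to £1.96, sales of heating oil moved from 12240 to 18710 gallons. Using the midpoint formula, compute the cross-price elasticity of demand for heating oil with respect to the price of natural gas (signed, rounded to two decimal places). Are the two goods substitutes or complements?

2.13; substitutes

%ΔQ_{heating oil} = (18710 − 12240)/avg = 6470/15475 = 0.418093…
%ΔP_{natural gas} = (1.96 − 1.61)/avg = 0.35/1.785 = 0.196078…
E_cross = (6470/15475) / (0.35/1.785) = 2.1322…
E_cross > 0 ⇒ the goods are substitutes.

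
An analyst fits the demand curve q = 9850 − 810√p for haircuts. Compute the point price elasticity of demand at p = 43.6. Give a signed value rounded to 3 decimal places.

dq/dp = −810/(2√p) = -61.3355. At p = 43.6, q = 4501.55.
Ed = (dq/dp)·(p/q) = (-61.3355) × (43.6/4501.55) = -0.59406…

-0.594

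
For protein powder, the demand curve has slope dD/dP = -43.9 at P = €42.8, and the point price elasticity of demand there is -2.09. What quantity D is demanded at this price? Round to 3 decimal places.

Ed = (dD/dP)·(P/D) ⇒ D = (dD/dP)·P/Ed = (-43.9)·42.8/(-2.09) = 899.00478…

899.005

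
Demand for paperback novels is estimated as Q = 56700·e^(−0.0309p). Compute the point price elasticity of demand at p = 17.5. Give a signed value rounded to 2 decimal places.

-0.54

dQ/dp = −0.0309·Q = -1020.23. At p = 17.5, Q = 33017.1.
Ed = (dQ/dp)·(p/Q) = (-1020.23) × (17.5/33017.1) = -0.5407…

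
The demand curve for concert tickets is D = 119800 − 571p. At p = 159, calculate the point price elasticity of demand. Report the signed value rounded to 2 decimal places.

dD/dp = −571. At p = 159, D = 119800 − 571(159) = 29011.
Ed = (dD/dp)·(p/D) = −571 × (159/29011) = -3.1294…

-3.13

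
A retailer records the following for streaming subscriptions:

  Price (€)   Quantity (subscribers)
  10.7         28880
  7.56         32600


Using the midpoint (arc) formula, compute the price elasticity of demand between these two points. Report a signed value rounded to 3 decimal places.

%ΔQ = (32600 − 28880) / [(28880 + 32600)/2] = 3720/30740 = 0.121014…
%ΔP = (7.56 − 10.7) / [(10.7 + 7.56)/2] = -3.14/9.13 = -0.343921…
Arc Ed = %ΔQ / %ΔP = (3720/30740) / (-3.14/9.13) = -0.35186…

-0.352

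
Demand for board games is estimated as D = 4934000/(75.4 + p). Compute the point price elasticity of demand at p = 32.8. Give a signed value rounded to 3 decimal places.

-0.303

dD/dp = −4934000/(75.4 + p)² = -421.449. At p = 32.8, D = 45600.7.
Ed = (dD/dp)·(p/D) = (-421.449) × (32.8/45600.7) = -0.30314…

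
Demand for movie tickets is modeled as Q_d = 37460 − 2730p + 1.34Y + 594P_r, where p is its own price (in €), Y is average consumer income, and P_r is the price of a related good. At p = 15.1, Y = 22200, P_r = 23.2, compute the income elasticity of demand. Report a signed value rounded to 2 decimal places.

At the given values, Q_d = 37460 − 2730(15.1) + 1.34(22200) + 594(23.2) = 39765.8.
∂Q_d/∂Y = 1.34.
E = (1.34) × (22200/39765.8) = 0.7480…

0.75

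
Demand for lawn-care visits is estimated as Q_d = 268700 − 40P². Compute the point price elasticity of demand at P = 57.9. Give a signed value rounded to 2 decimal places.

-1.99

dQ_d/dP = −2·40·P = -4632. At P = 57.9, Q_d = 134603.6.
Ed = (dQ_d/dP)·(P/Q_d) = (-4632) × (57.9/134603.6) = -1.9924…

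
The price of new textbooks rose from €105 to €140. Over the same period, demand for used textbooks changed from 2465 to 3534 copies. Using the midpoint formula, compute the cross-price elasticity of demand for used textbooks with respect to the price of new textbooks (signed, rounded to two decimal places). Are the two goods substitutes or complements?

%ΔQ_{used textbooks} = (3534 − 2465)/avg = 1069/2999.5 = 0.356392…
%ΔP_{new textbooks} = (140 − 105)/avg = 35/122.5 = 0.285714…
E_cross = (1069/2999.5) / (35/122.5) = 1.2473…
E_cross > 0 ⇒ the goods are substitutes.

1.25; substitutes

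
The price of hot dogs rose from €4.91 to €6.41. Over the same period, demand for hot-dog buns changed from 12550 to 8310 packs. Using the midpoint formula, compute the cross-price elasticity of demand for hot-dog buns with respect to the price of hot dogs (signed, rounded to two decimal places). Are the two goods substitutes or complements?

%ΔQ_{hot-dog buns} = (8310 − 12550)/avg = -4240/10430 = -0.406519…
%ΔP_{hot dogs} = (6.41 − 4.91)/avg = 1.5/5.66 = 0.265017…
E_cross = (-4240/10430) / (1.5/5.66) = -1.5339…
E_cross < 0 ⇒ the goods are complements.

-1.53; complements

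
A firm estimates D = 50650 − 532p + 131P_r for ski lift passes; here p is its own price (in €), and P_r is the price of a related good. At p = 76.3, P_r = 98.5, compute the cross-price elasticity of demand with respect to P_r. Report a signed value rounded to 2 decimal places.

0.56

At the given values, D = 50650 − 532(76.3) + 131(98.5) = 22961.9.
∂D/∂P_r = 131.
E = (131) × (98.5/22961.9) = 0.5619…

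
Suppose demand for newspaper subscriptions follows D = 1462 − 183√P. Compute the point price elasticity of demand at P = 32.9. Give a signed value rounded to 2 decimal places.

dD/dP = −183/(2√P) = -15.9523. At P = 32.9, D = 412.339.
Ed = (dD/dP)·(P/D) = (-15.9523) × (32.9/412.339) = -1.2728…

-1.27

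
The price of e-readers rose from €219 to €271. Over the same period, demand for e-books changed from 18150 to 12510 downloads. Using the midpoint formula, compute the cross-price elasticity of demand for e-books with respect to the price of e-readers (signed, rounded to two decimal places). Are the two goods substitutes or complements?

%ΔQ_{e-books} = (12510 − 18150)/avg = -5640/15330 = -0.367906…
%ΔP_{e-readers} = (271 − 219)/avg = 52/245 = 0.212244…
E_cross = (-5640/15330) / (52/245) = -1.7334…
E_cross < 0 ⇒ the goods are complements.

-1.73; complements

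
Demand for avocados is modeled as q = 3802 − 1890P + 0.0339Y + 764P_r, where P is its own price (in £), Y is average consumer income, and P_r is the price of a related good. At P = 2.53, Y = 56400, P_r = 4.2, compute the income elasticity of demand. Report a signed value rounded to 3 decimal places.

0.462

At the given values, q = 3802 − 1890(2.53) + 0.0339(56400) + 764(4.2) = 4141.06.
∂q/∂Y = 0.0339.
E = (0.0339) × (56400/4141.06) = 0.46170…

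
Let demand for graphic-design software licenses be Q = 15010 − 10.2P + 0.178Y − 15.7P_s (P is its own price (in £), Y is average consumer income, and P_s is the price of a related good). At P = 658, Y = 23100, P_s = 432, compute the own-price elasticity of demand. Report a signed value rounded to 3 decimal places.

-1.193

At the given values, Q = 15010 − 10.2(658) + 0.178(23100) − 15.7(432) = 5627.8.
∂Q/∂P = −10.2.
E = (-10.2) × (658/5627.8) = -1.19257…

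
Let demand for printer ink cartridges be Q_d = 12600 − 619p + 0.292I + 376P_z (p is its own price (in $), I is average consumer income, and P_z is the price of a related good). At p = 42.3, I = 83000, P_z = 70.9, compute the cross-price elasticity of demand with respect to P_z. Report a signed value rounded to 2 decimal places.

0.71

At the given values, Q_d = 12600 − 619(42.3) + 0.292(83000) + 376(70.9) = 37310.7.
∂Q_d/∂P_z = 376.
E = (376) × (70.9/37310.7) = 0.7144…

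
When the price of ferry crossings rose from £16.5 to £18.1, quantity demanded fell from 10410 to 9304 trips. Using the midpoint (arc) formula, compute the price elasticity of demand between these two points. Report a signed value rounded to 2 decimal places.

%ΔQ = (9304 − 10410) / [(10410 + 9304)/2] = -1106/9857 = -0.112204…
%ΔP = (18.1 − 16.5) / [(16.5 + 18.1)/2] = 1.6/17.3 = 0.092485…
Arc Ed = %ΔQ / %ΔP = (-1106/9857) / (1.6/17.3) = -1.2132…

-1.21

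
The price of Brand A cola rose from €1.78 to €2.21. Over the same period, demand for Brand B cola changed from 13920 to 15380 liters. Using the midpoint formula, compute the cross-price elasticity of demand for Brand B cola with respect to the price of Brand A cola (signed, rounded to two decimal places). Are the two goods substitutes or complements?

%ΔQ_{Brand B cola} = (15380 − 13920)/avg = 1460/14650 = 0.099658…
%ΔP_{Brand A cola} = (2.21 − 1.78)/avg = 0.43/1.995 = 0.215538…
E_cross = (1460/14650) / (0.43/1.995) = 0.4623…
E_cross > 0 ⇒ the goods are substitutes.

0.46; substitutes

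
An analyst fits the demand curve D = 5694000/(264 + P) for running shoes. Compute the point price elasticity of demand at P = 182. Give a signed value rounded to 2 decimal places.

-0.41

dD/dP = −5694000/(264 + P)² = -28.6251. At P = 182, D = 12766.8.
Ed = (dD/dP)·(P/D) = (-28.6251) × (182/12766.8) = -0.4080…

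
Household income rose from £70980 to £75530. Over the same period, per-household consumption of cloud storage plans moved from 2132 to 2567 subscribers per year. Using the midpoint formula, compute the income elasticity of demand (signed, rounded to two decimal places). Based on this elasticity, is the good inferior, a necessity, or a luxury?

2.98; luxury

%ΔQ = (2567 − 2132)/[( 2132 + 2567)/2] = 435/2349.5 = 0.185145…
%ΔIncome = (75530 − 70980)/[( 70980 + 75530)/2] = 4550/73255 = 0.062111…
E_income = (435/2349.5) / (4550/73255) = 2.9808…
E_income > 1 ⇒ normal good, luxury.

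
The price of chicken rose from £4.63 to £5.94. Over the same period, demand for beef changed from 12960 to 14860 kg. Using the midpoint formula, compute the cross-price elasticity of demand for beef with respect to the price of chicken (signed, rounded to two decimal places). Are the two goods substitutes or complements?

0.55; substitutes

%ΔQ_{beef} = (14860 − 12960)/avg = 1900/13910 = 0.136592…
%ΔP_{chicken} = (5.94 − 4.63)/avg = 1.31/5.285 = 0.247871…
E_cross = (1900/13910) / (1.31/5.285) = 0.5510…
E_cross > 0 ⇒ the goods are substitutes.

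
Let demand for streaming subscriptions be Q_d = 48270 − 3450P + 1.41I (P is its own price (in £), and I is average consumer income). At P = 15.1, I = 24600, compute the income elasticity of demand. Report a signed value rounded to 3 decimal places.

1.124

At the given values, Q_d = 48270 − 3450(15.1) + 1.41(24600) = 30861.
∂Q_d/∂I = 1.41.
E = (1.41) × (24600/30861) = 1.12394…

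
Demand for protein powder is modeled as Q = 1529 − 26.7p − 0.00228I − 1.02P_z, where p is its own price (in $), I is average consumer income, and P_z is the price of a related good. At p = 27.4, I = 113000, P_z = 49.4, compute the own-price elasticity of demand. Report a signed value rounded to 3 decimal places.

At the given values, Q = 1529 − 26.7(27.4) − 0.00228(113000) − 1.02(49.4) = 489.392.
∂Q/∂p = −26.7.
E = (-26.7) × (27.4/489.392) = -1.49487…

-1.495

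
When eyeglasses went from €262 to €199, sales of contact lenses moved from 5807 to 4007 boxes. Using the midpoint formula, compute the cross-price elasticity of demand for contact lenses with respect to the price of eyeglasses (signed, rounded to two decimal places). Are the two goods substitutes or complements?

%ΔQ_{contact lenses} = (4007 − 5807)/avg = -1800/4907 = -0.366822…
%ΔP_{eyeglasses} = (199 − 262)/avg = -63/230.5 = -0.273318…
E_cross = (-1800/4907) / (-63/230.5) = 1.3421…
E_cross > 0 ⇒ the goods are substitutes.

1.34; substitutes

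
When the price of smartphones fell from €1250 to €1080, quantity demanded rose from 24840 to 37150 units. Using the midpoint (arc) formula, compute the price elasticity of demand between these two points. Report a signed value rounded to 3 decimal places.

%ΔQ = (37150 − 24840) / [(24840 + 37150)/2] = 12310/30995 = 0.397160…
%ΔP = (1080 − 1250) / [(1250 + 1080)/2] = -170/1165 = -0.145922…
Arc Ed = %ΔQ / %ΔP = (12310/30995) / (-170/1165) = -2.72171…

-2.722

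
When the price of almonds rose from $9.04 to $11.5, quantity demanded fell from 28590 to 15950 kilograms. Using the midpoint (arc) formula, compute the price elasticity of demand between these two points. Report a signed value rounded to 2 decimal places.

%ΔQ = (15950 − 28590) / [(28590 + 15950)/2] = -12640/22270 = -0.567579…
%ΔP = (11.5 − 9.04) / [(9.04 + 11.5)/2] = 2.46/10.27 = 0.239532…
Arc Ed = %ΔQ / %ΔP = (-12640/22270) / (2.46/10.27) = -2.3695…

-2.37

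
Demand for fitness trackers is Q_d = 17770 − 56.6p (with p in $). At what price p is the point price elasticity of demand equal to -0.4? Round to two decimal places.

89.70

Ed = −56.6p/(17770 − 56.6p). Set this equal to -0.4:
56.6p = 0.4·(17770 − 56.6p) ⇒ 56.6p(1 + 0.4) = 0.4·17770
p = 0.4·17770 / (56.6·1.4) = 89.7021…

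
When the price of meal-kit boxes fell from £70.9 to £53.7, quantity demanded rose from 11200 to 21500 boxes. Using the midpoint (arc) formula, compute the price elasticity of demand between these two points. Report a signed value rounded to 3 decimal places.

-2.282

%ΔQ = (21500 − 11200) / [(11200 + 21500)/2] = 10300/16350 = 0.629969…
%ΔP = (53.7 − 70.9) / [(70.9 + 53.7)/2] = -17.2/62.3 = -0.276083…
Arc Ed = %ΔQ / %ΔP = (10300/16350) / (-17.2/62.3) = -2.28180…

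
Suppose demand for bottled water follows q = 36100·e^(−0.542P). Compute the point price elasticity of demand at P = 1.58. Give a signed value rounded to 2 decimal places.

dq/dP = −0.542·q = -8309.87. At P = 1.58, q = 15331.9.
Ed = (dq/dP)·(P/q) = (-8309.87) × (1.58/15331.9) = -0.8563…

-0.86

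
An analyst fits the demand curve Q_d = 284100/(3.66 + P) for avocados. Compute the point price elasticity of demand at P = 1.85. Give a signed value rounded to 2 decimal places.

-0.34

dQ_d/dP = −284100/(3.66 + P)² = -9357.68. At P = 1.85, Q_d = 51560.8.
Ed = (dQ_d/dP)·(P/Q_d) = (-9357.68) × (1.85/51560.8) = -0.3357…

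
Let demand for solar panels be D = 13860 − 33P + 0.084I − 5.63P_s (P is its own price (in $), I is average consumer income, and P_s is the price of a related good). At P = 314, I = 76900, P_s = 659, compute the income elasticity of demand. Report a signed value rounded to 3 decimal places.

1.034

At the given values, D = 13860 − 33(314) + 0.084(76900) − 5.63(659) = 6247.43.
∂D/∂I = 0.084.
E = (0.084) × (76900/6247.43) = 1.03396…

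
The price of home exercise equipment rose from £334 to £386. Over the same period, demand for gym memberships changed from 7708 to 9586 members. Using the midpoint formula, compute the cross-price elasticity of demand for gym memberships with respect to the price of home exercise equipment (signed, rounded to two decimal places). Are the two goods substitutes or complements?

1.50; substitutes

%ΔQ_{gym memberships} = (9586 − 7708)/avg = 1878/8647 = 0.217185…
%ΔP_{home exercise equipment} = (386 − 334)/avg = 52/360 = 0.144444…
E_cross = (1878/8647) / (52/360) = 1.5035…
E_cross > 0 ⇒ the goods are substitutes.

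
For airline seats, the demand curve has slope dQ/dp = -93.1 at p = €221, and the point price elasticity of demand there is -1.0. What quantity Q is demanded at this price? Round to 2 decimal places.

Ed = (dQ/dp)·(p/Q) ⇒ Q = (dQ/dp)·p/Ed = (-93.1)·221/(-1.0) = 20575.1

20575.10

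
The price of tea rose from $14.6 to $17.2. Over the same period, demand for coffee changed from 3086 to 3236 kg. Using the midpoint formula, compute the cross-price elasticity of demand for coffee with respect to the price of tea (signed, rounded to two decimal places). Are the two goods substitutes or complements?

0.29; substitutes

%ΔQ_{coffee} = (3236 − 3086)/avg = 150/3161 = 0.047453…
%ΔP_{tea} = (17.2 − 14.6)/avg = 2.6/15.9 = 0.163522…
E_cross = (150/3161) / (2.6/15.9) = 0.2901…
E_cross > 0 ⇒ the goods are substitutes.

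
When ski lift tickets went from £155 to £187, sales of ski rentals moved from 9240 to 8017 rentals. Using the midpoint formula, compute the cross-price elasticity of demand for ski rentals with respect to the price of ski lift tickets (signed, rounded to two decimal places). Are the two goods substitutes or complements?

%ΔQ_{ski rentals} = (8017 − 9240)/avg = -1223/8628.5 = -0.141739…
%ΔP_{ski lift tickets} = (187 − 155)/avg = 32/171 = 0.187134…
E_cross = (-1223/8628.5) / (32/171) = -0.7574…
E_cross < 0 ⇒ the goods are complements.

-0.76; complements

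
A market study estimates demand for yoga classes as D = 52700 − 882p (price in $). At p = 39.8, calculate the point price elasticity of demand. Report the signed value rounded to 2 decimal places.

dD/dp = −882. At p = 39.8, D = 52700 − 882(39.8) = 17596.4.
Ed = (dD/dp)·(p/D) = −882 × (39.8/17596.4) = -1.9949…

-1.99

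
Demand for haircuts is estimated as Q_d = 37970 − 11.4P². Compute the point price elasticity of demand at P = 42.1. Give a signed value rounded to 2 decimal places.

dQ_d/dP = −2·11.4·P = -959.88. At P = 42.1, Q_d = 17764.526.
Ed = (dQ_d/dP)·(P/Q_d) = (-959.88) × (42.1/17764.526) = -2.2748…

-2.27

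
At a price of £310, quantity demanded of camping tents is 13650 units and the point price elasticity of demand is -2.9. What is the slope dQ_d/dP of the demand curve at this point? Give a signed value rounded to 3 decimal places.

Ed = (dQ_d/dP)·(P/Q_d) ⇒ dQ_d/dP = Ed·Q_d/P = (-2.9)·13650/310 = -127.69354…

-127.694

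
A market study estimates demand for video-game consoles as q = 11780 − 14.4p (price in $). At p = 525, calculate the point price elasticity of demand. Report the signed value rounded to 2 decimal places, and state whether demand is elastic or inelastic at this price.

-1.79; elastic

dq/dp = −14.4. At p = 525, q = 11780 − 14.4(525) = 4220.
Ed = (dq/dp)·(p/q) = −14.4 × (525/4220) = -1.7914…
|Ed| = 1.79 > 1, so demand is elastic.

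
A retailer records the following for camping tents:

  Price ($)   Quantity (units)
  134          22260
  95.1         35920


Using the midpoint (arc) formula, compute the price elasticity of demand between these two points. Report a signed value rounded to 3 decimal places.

%ΔQ = (35920 − 22260) / [(22260 + 35920)/2] = 13660/29090 = 0.469577…
%ΔP = (95.1 − 134) / [(134 + 95.1)/2] = -38.9/114.55 = -0.339589…
Arc Ed = %ΔQ / %ΔP = (13660/29090) / (-38.9/114.55) = -1.38277…

-1.383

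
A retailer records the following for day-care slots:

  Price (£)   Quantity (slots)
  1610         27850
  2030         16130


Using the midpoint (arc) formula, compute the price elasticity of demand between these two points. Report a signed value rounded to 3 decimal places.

-2.310

%ΔQ = (16130 − 27850) / [(27850 + 16130)/2] = -11720/21990 = -0.532969…
%ΔP = (2030 − 1610) / [(1610 + 2030)/2] = 420/1820 = 0.230769…
Arc Ed = %ΔQ / %ΔP = (-11720/21990) / (420/1820) = -2.30953…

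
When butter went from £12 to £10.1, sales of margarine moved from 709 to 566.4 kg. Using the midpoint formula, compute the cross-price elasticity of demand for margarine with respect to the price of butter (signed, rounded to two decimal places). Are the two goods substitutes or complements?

1.30; substitutes

%ΔQ_{margarine} = (566.4 − 709)/avg = -142.6/637.7 = -0.223616…
%ΔP_{butter} = (10.1 − 12)/avg = -1.9/11.05 = -0.171945…
E_cross = (-142.6/637.7) / (-1.9/11.05) = 1.3005…
E_cross > 0 ⇒ the goods are substitutes.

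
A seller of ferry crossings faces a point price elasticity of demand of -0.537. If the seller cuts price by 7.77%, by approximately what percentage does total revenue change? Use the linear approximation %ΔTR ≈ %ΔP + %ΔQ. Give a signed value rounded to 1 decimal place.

%ΔQ ≈ Ed × %ΔP = (-0.537) × (-7.77%) = +4.1725%
%ΔTR ≈ %ΔP + %ΔQ = (-7.77%) + (+4.1725%) = -3.5975%

-3.6%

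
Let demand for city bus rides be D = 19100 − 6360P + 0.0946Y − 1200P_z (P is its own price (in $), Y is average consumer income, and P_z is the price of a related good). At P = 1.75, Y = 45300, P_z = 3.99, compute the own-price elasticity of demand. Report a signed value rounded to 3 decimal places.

At the given values, D = 19100 − 6360(1.75) + 0.0946(45300) − 1200(3.99) = 7467.38.
∂D/∂P = −6360.
E = (-6360) × (1.75/7467.38) = -1.49048…

-1.490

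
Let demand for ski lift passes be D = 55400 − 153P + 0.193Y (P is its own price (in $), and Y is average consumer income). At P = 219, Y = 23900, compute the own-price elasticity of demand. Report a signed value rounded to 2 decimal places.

At the given values, D = 55400 − 153(219) + 0.193(23900) = 26505.7.
∂D/∂P = −153.
E = (-153) × (219/26505.7) = -1.2641…

-1.26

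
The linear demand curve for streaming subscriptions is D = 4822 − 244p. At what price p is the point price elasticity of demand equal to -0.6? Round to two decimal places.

7.41

Ed = −244p/(4822 − 244p). Set this equal to -0.6:
244p = 0.6·(4822 − 244p) ⇒ 244p(1 + 0.6) = 0.6·4822
p = 0.6·4822 / (244·1.6) = 7.4108…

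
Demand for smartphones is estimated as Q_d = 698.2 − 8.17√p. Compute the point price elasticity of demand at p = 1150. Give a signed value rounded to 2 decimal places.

dQ_d/dp = −8.17/(2√p) = -0.12046. At p = 1150, Q_d = 421.142.
Ed = (dQ_d/dp)·(p/Q_d) = (-0.12046) × (1150/421.142) = -0.3289…

-0.33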